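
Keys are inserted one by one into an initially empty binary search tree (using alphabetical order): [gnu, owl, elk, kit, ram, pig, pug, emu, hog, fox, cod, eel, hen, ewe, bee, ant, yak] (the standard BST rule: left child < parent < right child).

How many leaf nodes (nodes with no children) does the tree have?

Resulting structure (node: left, right):
  gnu: L=elk, R=owl
  owl: L=kit, R=ram
  elk: L=cod, R=emu
  kit: L=hog, R=–
  ram: L=pig, R=yak
  pig: L=–, R=pug
  pug: L=–, R=–
  emu: L=–, R=fox
  hog: L=hen, R=–
  fox: L=ewe, R=–
  cod: L=bee, R=eel
  eel: L=–, R=–
  hen: L=–, R=–
  ewe: L=–, R=–
  bee: L=ant, R=–
  ant: L=–, R=–
  yak: L=–, R=–

Leaves: ant, eel, ewe, hen, pug, yak — 6 in total.

6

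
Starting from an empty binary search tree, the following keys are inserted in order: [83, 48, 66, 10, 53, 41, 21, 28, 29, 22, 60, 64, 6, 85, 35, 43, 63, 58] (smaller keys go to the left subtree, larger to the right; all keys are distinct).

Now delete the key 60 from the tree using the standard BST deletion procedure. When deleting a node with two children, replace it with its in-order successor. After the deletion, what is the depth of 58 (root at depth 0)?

5

Resulting structure (node: left, right):
  83: L=48, R=85
  48: L=10, R=66
  66: L=53, R=–
  10: L=6, R=41
  53: L=–, R=60
  41: L=21, R=43
  21: L=–, R=28
  28: L=22, R=29
  29: L=–, R=35
  22: L=–, R=–
  60: L=58, R=64
  64: L=63, R=–
  6: L=–, R=–
  85: L=–, R=–
  35: L=–, R=–
  43: L=–, R=–
  63: L=–, R=–
  58: L=–, R=–

Delete 60 (two children — replace with in-order successor).
After deletion, path to 58: 83 → 48 → 66 → 53 → 63 → 58.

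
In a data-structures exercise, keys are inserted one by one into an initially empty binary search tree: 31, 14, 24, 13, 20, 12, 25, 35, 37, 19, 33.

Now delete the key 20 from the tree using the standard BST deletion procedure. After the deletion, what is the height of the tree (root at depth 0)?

3

Insert 31: tree is empty, so 31 becomes the root.
Insert 14: 14 < 31 → go left. Place as left child of 31.
Insert 24: 24 < 31 → go left; 24 > 14 → go right. Place as right child of 14.
Insert 13: 13 < 31 → go left; 13 < 14 → go left. Place as left child of 14.
Insert 20: 20 < 31 → go left; 20 > 14 → go right; 20 < 24 → go left. Place as left child of 24.
Insert 12: 12 < 31 → go left; 12 < 14 → go left; 12 < 13 → go left. Place as left child of 13.
Insert 25: 25 < 31 → go left; 25 > 14 → go right; 25 > 24 → go right. Place as right child of 24.
Insert 35: 35 > 31 → go right. Place as right child of 31.
Insert 37: 37 > 31 → go right; 37 > 35 → go right. Place as right child of 35.
Insert 19: 19 < 31 → go left; 19 > 14 → go right; 19 < 24 → go left; 19 < 20 → go left. Place as left child of 20.
Insert 33: 33 > 31 → go right; 33 < 35 → go left. Place as left child of 35.

Delete 20 (at most one child — splice it out).
After deletion, deepest node is 12 at depth 3.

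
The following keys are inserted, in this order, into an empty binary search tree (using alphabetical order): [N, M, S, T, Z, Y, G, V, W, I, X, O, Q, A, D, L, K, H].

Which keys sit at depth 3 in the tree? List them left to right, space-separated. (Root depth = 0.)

Resulting structure (node: left, right):
  N: L=M, R=S
  M: L=G, R=–
  S: L=O, R=T
  T: L=–, R=Z
  Z: L=Y, R=–
  Y: L=V, R=–
  G: L=A, R=I
  V: L=–, R=W
  W: L=–, R=X
  I: L=H, R=L
  X: L=–, R=–
  O: L=–, R=Q
  Q: L=–, R=–
  A: L=–, R=D
  D: L=–, R=–
  L: L=K, R=–
  K: L=–, R=–
  H: L=–, R=–

A I Q Z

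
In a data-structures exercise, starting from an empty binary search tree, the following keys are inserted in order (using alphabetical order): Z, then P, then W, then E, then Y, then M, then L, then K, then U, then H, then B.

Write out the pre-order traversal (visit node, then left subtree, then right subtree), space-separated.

Resulting structure (node: left, right):
  Z: L=P, R=–
  P: L=E, R=W
  W: L=U, R=Y
  E: L=B, R=M
  Y: L=–, R=–
  M: L=L, R=–
  L: L=K, R=–
  K: L=H, R=–
  U: L=–, R=–
  H: L=–, R=–
  B: L=–, R=–

Z P E B M L K H W U Y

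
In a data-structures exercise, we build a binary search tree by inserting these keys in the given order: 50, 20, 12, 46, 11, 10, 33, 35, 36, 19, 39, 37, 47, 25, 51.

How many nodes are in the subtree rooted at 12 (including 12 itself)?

4

50: root
20: left child of 50 (depth 1)
12: left child of 20 (depth 2)
46: right child of 20 (depth 2)
11: left child of 12 (depth 3)
10: left child of 11 (depth 4)
33: left child of 46 (depth 3)
35: right child of 33 (depth 4)
36: right child of 35 (depth 5)
19: right child of 12 (depth 3)
39: right child of 36 (depth 6)
37: left child of 39 (depth 7)
47: right child of 46 (depth 3)
25: left child of 33 (depth 4)
51: right child of 50 (depth 1)

Subtree rooted at 12 contains: 12, 11, 10, 19 — 4 nodes.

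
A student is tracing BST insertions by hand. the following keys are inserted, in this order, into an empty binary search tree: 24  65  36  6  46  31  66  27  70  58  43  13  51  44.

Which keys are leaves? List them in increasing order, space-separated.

13 27 44 51 70

Insert 24: tree is empty, so 24 becomes the root.
Insert 65: 65 > 24 → go right. Place as right child of 24.
Insert 36: 36 > 24 → go right; 36 < 65 → go left. Place as left child of 65.
Insert 6: 6 < 24 → go left. Place as left child of 24.
Insert 46: 46 > 24 → go right; 46 < 65 → go left; 46 > 36 → go right. Place as right child of 36.
Insert 31: 31 > 24 → go right; 31 < 65 → go left; 31 < 36 → go left. Place as left child of 36.
Insert 66: 66 > 24 → go right; 66 > 65 → go right. Place as right child of 65.
Insert 27: 27 > 24 → go right; 27 < 65 → go left; 27 < 36 → go left; 27 < 31 → go left. Place as left child of 31.
Insert 70: 70 > 24 → go right; 70 > 65 → go right; 70 > 66 → go right. Place as right child of 66.
Insert 58: 58 > 24 → go right; 58 < 65 → go left; 58 > 36 → go right; 58 > 46 → go right. Place as right child of 46.
Insert 43: 43 > 24 → go right; 43 < 65 → go left; 43 > 36 → go right; 43 < 46 → go left. Place as left child of 46.
Insert 13: 13 < 24 → go left; 13 > 6 → go right. Place as right child of 6.
Insert 51: 51 > 24 → go right; 51 < 65 → go left; 51 > 36 → go right; 51 > 46 → go right; 51 < 58 → go left. Place as left child of 58.
Insert 44: 44 > 24 → go right; 44 < 65 → go left; 44 > 36 → go right; 44 < 46 → go left; 44 > 43 → go right. Place as right child of 43.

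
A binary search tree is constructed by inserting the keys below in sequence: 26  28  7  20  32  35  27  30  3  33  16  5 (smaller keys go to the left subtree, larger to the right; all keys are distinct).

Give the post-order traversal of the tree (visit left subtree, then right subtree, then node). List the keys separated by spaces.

26: root
28: right child of 26 (depth 1)
7: left child of 26 (depth 1)
20: right child of 7 (depth 2)
32: right child of 28 (depth 2)
35: right child of 32 (depth 3)
27: left child of 28 (depth 2)
30: left child of 32 (depth 3)
3: left child of 7 (depth 2)
33: left child of 35 (depth 4)
16: left child of 20 (depth 3)
5: right child of 3 (depth 3)

5 3 16 20 7 27 30 33 35 32 28 26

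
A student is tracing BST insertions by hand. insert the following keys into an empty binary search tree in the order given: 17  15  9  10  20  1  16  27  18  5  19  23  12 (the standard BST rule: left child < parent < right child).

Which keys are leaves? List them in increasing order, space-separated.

17: root
15: left child of 17 (depth 1)
9: left child of 15 (depth 2)
10: right child of 9 (depth 3)
20: right child of 17 (depth 1)
1: left child of 9 (depth 3)
16: right child of 15 (depth 2)
27: right child of 20 (depth 2)
18: left child of 20 (depth 2)
5: right child of 1 (depth 4)
19: right child of 18 (depth 3)
23: left child of 27 (depth 3)
12: right child of 10 (depth 4)

5 12 16 19 23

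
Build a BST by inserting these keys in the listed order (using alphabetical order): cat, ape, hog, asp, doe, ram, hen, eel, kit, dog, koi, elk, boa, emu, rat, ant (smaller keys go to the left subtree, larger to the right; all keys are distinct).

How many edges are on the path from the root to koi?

4

cat: root
ape: left child of cat (depth 1)
hog: right child of cat (depth 1)
asp: right child of ape (depth 2)
doe: left child of hog (depth 2)
ram: right child of hog (depth 2)
hen: right child of doe (depth 3)
eel: left child of hen (depth 4)
kit: left child of ram (depth 3)
dog: left child of eel (depth 5)
koi: right child of kit (depth 4)
elk: right child of eel (depth 5)
boa: right child of asp (depth 3)
emu: right child of elk (depth 6)
rat: right child of ram (depth 3)
ant: left child of ape (depth 2)

Path to koi: cat → hog → ram → kit → koi, which is 4 edges.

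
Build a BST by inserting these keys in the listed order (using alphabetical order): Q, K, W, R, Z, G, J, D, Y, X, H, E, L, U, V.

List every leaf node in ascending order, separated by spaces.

Insert Q: tree is empty, so Q becomes the root.
Insert K: K < Q → go left. Place as left child of Q.
Insert W: W > Q → go right. Place as right child of Q.
Insert R: R > Q → go right; R < W → go left. Place as left child of W.
Insert Z: Z > Q → go right; Z > W → go right. Place as right child of W.
Insert G: G < Q → go left; G < K → go left. Place as left child of K.
Insert J: J < Q → go left; J < K → go left; J > G → go right. Place as right child of G.
Insert D: D < Q → go left; D < K → go left; D < G → go left. Place as left child of G.
Insert Y: Y > Q → go right; Y > W → go right; Y < Z → go left. Place as left child of Z.
Insert X: X > Q → go right; X > W → go right; X < Z → go left; X < Y → go left. Place as left child of Y.
Insert H: H < Q → go left; H < K → go left; H > G → go right; H < J → go left. Place as left child of J.
Insert E: E < Q → go left; E < K → go left; E < G → go left; E > D → go right. Place as right child of D.
Insert L: L < Q → go left; L > K → go right. Place as right child of K.
Insert U: U > Q → go right; U < W → go left; U > R → go right. Place as right child of R.
Insert V: V > Q → go right; V < W → go left; V > R → go right; V > U → go right. Place as right child of U.

E H L V X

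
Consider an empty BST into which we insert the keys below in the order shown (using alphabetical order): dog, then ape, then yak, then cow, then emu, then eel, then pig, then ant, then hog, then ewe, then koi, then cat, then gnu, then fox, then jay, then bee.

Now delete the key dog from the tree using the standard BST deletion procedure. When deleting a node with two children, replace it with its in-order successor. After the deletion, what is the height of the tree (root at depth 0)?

Resulting structure (node: left, right):
  dog: L=ape, R=yak
  ape: L=ant, R=cow
  yak: L=emu, R=–
  cow: L=cat, R=–
  emu: L=eel, R=pig
  eel: L=–, R=–
  pig: L=hog, R=–
  ant: L=–, R=–
  hog: L=ewe, R=koi
  ewe: L=–, R=gnu
  koi: L=jay, R=–
  cat: L=bee, R=–
  gnu: L=fox, R=–
  fox: L=–, R=–
  jay: L=–, R=–
  bee: L=–, R=–

Delete dog (two children — replace with in-order successor).
After deletion, deepest node is fox at depth 7.

7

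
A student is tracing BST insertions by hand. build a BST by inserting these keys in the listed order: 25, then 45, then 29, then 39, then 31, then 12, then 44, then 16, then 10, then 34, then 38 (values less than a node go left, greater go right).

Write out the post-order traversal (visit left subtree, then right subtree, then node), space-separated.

25: root
45: right child of 25 (depth 1)
29: left child of 45 (depth 2)
39: right child of 29 (depth 3)
31: left child of 39 (depth 4)
12: left child of 25 (depth 1)
44: right child of 39 (depth 4)
16: right child of 12 (depth 2)
10: left child of 12 (depth 2)
34: right child of 31 (depth 5)
38: right child of 34 (depth 6)

10 16 12 38 34 31 44 39 29 45 25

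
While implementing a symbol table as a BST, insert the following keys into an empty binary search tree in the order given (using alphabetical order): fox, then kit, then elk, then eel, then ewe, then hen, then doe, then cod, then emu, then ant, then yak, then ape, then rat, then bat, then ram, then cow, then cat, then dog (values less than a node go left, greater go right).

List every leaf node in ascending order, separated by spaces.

cat cow dog emu hen ram

Insert fox: tree is empty, so fox becomes the root.
Insert kit: kit > fox → go right. Place as right child of fox.
Insert elk: elk < fox → go left. Place as left child of fox.
Insert eel: eel < fox → go left; eel < elk → go left. Place as left child of elk.
Insert ewe: ewe < fox → go left; ewe > elk → go right. Place as right child of elk.
Insert hen: hen > fox → go right; hen < kit → go left. Place as left child of kit.
Insert doe: doe < fox → go left; doe < elk → go left; doe < eel → go left. Place as left child of eel.
Insert cod: cod < fox → go left; cod < elk → go left; cod < eel → go left; cod < doe → go left. Place as left child of doe.
Insert emu: emu < fox → go left; emu > elk → go right; emu < ewe → go left. Place as left child of ewe.
Insert ant: ant < fox → go left; ant < elk → go left; ant < eel → go left; ant < doe → go left; ant < cod → go left. Place as left child of cod.
Insert yak: yak > fox → go right; yak > kit → go right. Place as right child of kit.
Insert ape: ape < fox → go left; ape < elk → go left; ape < eel → go left; ape < doe → go left; ape < cod → go left; ape > ant → go right. Place as right child of ant.
Insert rat: rat > fox → go right; rat > kit → go right; rat < yak → go left. Place as left child of yak.
Insert bat: bat < fox → go left; bat < elk → go left; bat < eel → go left; bat < doe → go left; bat < cod → go left; bat > ant → go right; bat > ape → go right. Place as right child of ape.
Insert ram: ram > fox → go right; ram > kit → go right; ram < yak → go left; ram < rat → go left. Place as left child of rat.
Insert cow: cow < fox → go left; cow < elk → go left; cow < eel → go left; cow < doe → go left; cow > cod → go right. Place as right child of cod.
Insert cat: cat < fox → go left; cat < elk → go left; cat < eel → go left; cat < doe → go left; cat < cod → go left; cat > ant → go right; cat > ape → go right; cat > bat → go right. Place as right child of bat.
Insert dog: dog < fox → go left; dog < elk → go left; dog < eel → go left; dog > doe → go right. Place as right child of doe.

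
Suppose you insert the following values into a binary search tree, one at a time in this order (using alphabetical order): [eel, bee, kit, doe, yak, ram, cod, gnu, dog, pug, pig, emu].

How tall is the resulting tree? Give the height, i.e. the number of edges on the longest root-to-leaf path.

Insert eel: tree is empty, so eel becomes the root.
Insert bee: bee < eel → go left. Place as left child of eel.
Insert kit: kit > eel → go right. Place as right child of eel.
Insert doe: doe < eel → go left; doe > bee → go right. Place as right child of bee.
Insert yak: yak > eel → go right; yak > kit → go right. Place as right child of kit.
Insert ram: ram > eel → go right; ram > kit → go right; ram < yak → go left. Place as left child of yak.
Insert cod: cod < eel → go left; cod > bee → go right; cod < doe → go left. Place as left child of doe.
Insert gnu: gnu > eel → go right; gnu < kit → go left. Place as left child of kit.
Insert dog: dog < eel → go left; dog > bee → go right; dog > doe → go right. Place as right child of doe.
Insert pug: pug > eel → go right; pug > kit → go right; pug < yak → go left; pug < ram → go left. Place as left child of ram.
Insert pig: pig > eel → go right; pig > kit → go right; pig < yak → go left; pig < ram → go left; pig < pug → go left. Place as left child of pug.
Insert emu: emu > eel → go right; emu < kit → go left; emu < gnu → go left. Place as left child of gnu.

The deepest node is pig at depth 5.

5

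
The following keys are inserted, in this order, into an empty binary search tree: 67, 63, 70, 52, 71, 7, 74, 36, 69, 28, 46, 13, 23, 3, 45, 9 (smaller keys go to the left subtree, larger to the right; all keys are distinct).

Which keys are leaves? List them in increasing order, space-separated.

3 9 23 45 69 74

Insert 67: tree is empty, so 67 becomes the root.
Insert 63: 63 < 67 → go left. Place as left child of 67.
Insert 70: 70 > 67 → go right. Place as right child of 67.
Insert 52: 52 < 67 → go left; 52 < 63 → go left. Place as left child of 63.
Insert 71: 71 > 67 → go right; 71 > 70 → go right. Place as right child of 70.
Insert 7: 7 < 67 → go left; 7 < 63 → go left; 7 < 52 → go left. Place as left child of 52.
Insert 74: 74 > 67 → go right; 74 > 70 → go right; 74 > 71 → go right. Place as right child of 71.
Insert 36: 36 < 67 → go left; 36 < 63 → go left; 36 < 52 → go left; 36 > 7 → go right. Place as right child of 7.
Insert 69: 69 > 67 → go right; 69 < 70 → go left. Place as left child of 70.
Insert 28: 28 < 67 → go left; 28 < 63 → go left; 28 < 52 → go left; 28 > 7 → go right; 28 < 36 → go left. Place as left child of 36.
Insert 46: 46 < 67 → go left; 46 < 63 → go left; 46 < 52 → go left; 46 > 7 → go right; 46 > 36 → go right. Place as right child of 36.
Insert 13: 13 < 67 → go left; 13 < 63 → go left; 13 < 52 → go left; 13 > 7 → go right; 13 < 36 → go left; 13 < 28 → go left. Place as left child of 28.
Insert 23: 23 < 67 → go left; 23 < 63 → go left; 23 < 52 → go left; 23 > 7 → go right; 23 < 36 → go left; 23 < 28 → go left; 23 > 13 → go right. Place as right child of 13.
Insert 3: 3 < 67 → go left; 3 < 63 → go left; 3 < 52 → go left; 3 < 7 → go left. Place as left child of 7.
Insert 45: 45 < 67 → go left; 45 < 63 → go left; 45 < 52 → go left; 45 > 7 → go right; 45 > 36 → go right; 45 < 46 → go left. Place as left child of 46.
Insert 9: 9 < 67 → go left; 9 < 63 → go left; 9 < 52 → go left; 9 > 7 → go right; 9 < 36 → go left; 9 < 28 → go left; 9 < 13 → go left. Place as left child of 13.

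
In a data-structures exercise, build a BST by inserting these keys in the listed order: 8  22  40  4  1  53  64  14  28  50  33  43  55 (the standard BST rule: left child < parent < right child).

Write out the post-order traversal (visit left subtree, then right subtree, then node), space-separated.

8: root
22: right child of 8 (depth 1)
40: right child of 22 (depth 2)
4: left child of 8 (depth 1)
1: left child of 4 (depth 2)
53: right child of 40 (depth 3)
64: right child of 53 (depth 4)
14: left child of 22 (depth 2)
28: left child of 40 (depth 3)
50: left child of 53 (depth 4)
33: right child of 28 (depth 4)
43: left child of 50 (depth 5)
55: left child of 64 (depth 5)

1 4 14 33 28 43 50 55 64 53 40 22 8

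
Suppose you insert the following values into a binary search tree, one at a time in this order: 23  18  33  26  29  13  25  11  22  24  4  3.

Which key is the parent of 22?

18

23: root
18: left child of 23 (depth 1)
33: right child of 23 (depth 1)
26: left child of 33 (depth 2)
29: right child of 26 (depth 3)
13: left child of 18 (depth 2)
25: left child of 26 (depth 3)
11: left child of 13 (depth 3)
22: right child of 18 (depth 2)
24: left child of 25 (depth 4)
4: left child of 11 (depth 4)
3: left child of 4 (depth 5)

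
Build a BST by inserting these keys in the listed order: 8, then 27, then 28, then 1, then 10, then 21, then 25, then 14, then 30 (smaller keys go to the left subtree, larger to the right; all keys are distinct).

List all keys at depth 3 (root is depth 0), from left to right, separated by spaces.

21 30

8: root
27: right child of 8 (depth 1)
28: right child of 27 (depth 2)
1: left child of 8 (depth 1)
10: left child of 27 (depth 2)
21: right child of 10 (depth 3)
25: right child of 21 (depth 4)
14: left child of 21 (depth 4)
30: right child of 28 (depth 3)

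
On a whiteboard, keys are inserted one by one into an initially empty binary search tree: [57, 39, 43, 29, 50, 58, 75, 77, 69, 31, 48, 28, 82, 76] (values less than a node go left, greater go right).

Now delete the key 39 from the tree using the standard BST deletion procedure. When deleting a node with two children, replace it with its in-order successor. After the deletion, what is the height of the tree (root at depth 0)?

Resulting structure (node: left, right):
  57: L=39, R=58
  39: L=29, R=43
  43: L=–, R=50
  29: L=28, R=31
  50: L=48, R=–
  58: L=–, R=75
  75: L=69, R=77
  77: L=76, R=82
  69: L=–, R=–
  31: L=–, R=–
  48: L=–, R=–
  28: L=–, R=–
  82: L=–, R=–
  76: L=–, R=–

Delete 39 (two children — replace with in-order successor).
After deletion, deepest node is 82 at depth 4.

4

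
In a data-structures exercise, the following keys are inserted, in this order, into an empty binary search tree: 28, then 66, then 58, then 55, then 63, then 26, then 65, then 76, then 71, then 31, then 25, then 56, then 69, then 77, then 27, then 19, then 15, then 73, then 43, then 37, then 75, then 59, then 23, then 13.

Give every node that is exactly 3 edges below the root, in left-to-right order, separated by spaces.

28: root
66: right child of 28 (depth 1)
58: left child of 66 (depth 2)
55: left child of 58 (depth 3)
63: right child of 58 (depth 3)
26: left child of 28 (depth 1)
65: right child of 63 (depth 4)
76: right child of 66 (depth 2)
71: left child of 76 (depth 3)
31: left child of 55 (depth 4)
25: left child of 26 (depth 2)
56: right child of 55 (depth 4)
69: left child of 71 (depth 4)
77: right child of 76 (depth 3)
27: right child of 26 (depth 2)
19: left child of 25 (depth 3)
15: left child of 19 (depth 4)
73: right child of 71 (depth 4)
43: right child of 31 (depth 5)
37: left child of 43 (depth 6)
75: right child of 73 (depth 5)
59: left child of 63 (depth 4)
23: right child of 19 (depth 4)
13: left child of 15 (depth 5)

19 55 63 71 77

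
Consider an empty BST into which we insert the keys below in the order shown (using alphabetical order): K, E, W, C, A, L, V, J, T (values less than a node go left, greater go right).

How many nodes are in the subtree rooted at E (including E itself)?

K: root
E: left child of K (depth 1)
W: right child of K (depth 1)
C: left child of E (depth 2)
A: left child of C (depth 3)
L: left child of W (depth 2)
V: right child of L (depth 3)
J: right child of E (depth 2)
T: left child of V (depth 4)

Subtree rooted at E contains: E, C, A, J — 4 nodes.

4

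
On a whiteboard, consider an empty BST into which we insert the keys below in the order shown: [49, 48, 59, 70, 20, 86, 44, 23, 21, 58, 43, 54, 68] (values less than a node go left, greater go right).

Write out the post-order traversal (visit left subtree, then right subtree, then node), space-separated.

49: root
48: left child of 49 (depth 1)
59: right child of 49 (depth 1)
70: right child of 59 (depth 2)
20: left child of 48 (depth 2)
86: right child of 70 (depth 3)
44: right child of 20 (depth 3)
23: left child of 44 (depth 4)
21: left child of 23 (depth 5)
58: left child of 59 (depth 2)
43: right child of 23 (depth 5)
54: left child of 58 (depth 3)
68: left child of 70 (depth 3)

21 43 23 44 20 48 54 58 68 86 70 59 49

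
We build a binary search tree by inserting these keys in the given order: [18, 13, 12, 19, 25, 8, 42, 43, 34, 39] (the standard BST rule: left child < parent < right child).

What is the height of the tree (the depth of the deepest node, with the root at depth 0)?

5

18: root
13: left child of 18 (depth 1)
12: left child of 13 (depth 2)
19: right child of 18 (depth 1)
25: right child of 19 (depth 2)
8: left child of 12 (depth 3)
42: right child of 25 (depth 3)
43: right child of 42 (depth 4)
34: left child of 42 (depth 4)
39: right child of 34 (depth 5)

The deepest node is 39 at depth 5.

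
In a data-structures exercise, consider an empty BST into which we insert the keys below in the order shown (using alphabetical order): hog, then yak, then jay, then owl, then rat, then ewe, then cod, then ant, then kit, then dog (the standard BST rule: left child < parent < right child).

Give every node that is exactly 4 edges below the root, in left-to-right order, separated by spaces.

hog: root
yak: right child of hog (depth 1)
jay: left child of yak (depth 2)
owl: right child of jay (depth 3)
rat: right child of owl (depth 4)
ewe: left child of hog (depth 1)
cod: left child of ewe (depth 2)
ant: left child of cod (depth 3)
kit: left child of owl (depth 4)
dog: right child of cod (depth 3)

kit rat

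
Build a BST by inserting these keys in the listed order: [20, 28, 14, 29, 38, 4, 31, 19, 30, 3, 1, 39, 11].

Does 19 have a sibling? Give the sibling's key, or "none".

20: root
28: right child of 20 (depth 1)
14: left child of 20 (depth 1)
29: right child of 28 (depth 2)
38: right child of 29 (depth 3)
4: left child of 14 (depth 2)
31: left child of 38 (depth 4)
19: right child of 14 (depth 2)
30: left child of 31 (depth 5)
3: left child of 4 (depth 3)
1: left child of 3 (depth 4)
39: right child of 38 (depth 4)
11: right child of 4 (depth 3)

19's parent is 14; the other child of 14 is 4.

4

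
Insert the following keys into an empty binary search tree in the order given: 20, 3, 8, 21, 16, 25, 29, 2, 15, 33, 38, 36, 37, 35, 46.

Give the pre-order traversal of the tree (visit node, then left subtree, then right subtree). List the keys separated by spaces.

20: root
3: left child of 20 (depth 1)
8: right child of 3 (depth 2)
21: right child of 20 (depth 1)
16: right child of 8 (depth 3)
25: right child of 21 (depth 2)
29: right child of 25 (depth 3)
2: left child of 3 (depth 2)
15: left child of 16 (depth 4)
33: right child of 29 (depth 4)
38: right child of 33 (depth 5)
36: left child of 38 (depth 6)
37: right child of 36 (depth 7)
35: left child of 36 (depth 7)
46: right child of 38 (depth 6)

20 3 2 8 16 15 21 25 29 33 38 36 35 37 46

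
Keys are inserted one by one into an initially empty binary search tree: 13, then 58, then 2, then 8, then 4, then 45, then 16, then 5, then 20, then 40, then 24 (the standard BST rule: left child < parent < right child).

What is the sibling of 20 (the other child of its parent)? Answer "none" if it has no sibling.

13: root
58: right child of 13 (depth 1)
2: left child of 13 (depth 1)
8: right child of 2 (depth 2)
4: left child of 8 (depth 3)
45: left child of 58 (depth 2)
16: left child of 45 (depth 3)
5: right child of 4 (depth 4)
20: right child of 16 (depth 4)
40: right child of 20 (depth 5)
24: left child of 40 (depth 6)

20's parent is 16, which has only one child.

none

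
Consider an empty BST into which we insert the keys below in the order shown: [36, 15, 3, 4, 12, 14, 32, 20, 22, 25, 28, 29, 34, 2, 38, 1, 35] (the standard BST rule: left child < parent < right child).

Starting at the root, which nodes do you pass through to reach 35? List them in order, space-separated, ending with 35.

Insert 36: tree is empty, so 36 becomes the root.
Insert 15: 15 < 36 → go left. Place as left child of 36.
Insert 3: 3 < 36 → go left; 3 < 15 → go left. Place as left child of 15.
Insert 4: 4 < 36 → go left; 4 < 15 → go left; 4 > 3 → go right. Place as right child of 3.
Insert 12: 12 < 36 → go left; 12 < 15 → go left; 12 > 3 → go right; 12 > 4 → go right. Place as right child of 4.
Insert 14: 14 < 36 → go left; 14 < 15 → go left; 14 > 3 → go right; 14 > 4 → go right; 14 > 12 → go right. Place as right child of 12.
Insert 32: 32 < 36 → go left; 32 > 15 → go right. Place as right child of 15.
Insert 20: 20 < 36 → go left; 20 > 15 → go right; 20 < 32 → go left. Place as left child of 32.
Insert 22: 22 < 36 → go left; 22 > 15 → go right; 22 < 32 → go left; 22 > 20 → go right. Place as right child of 20.
Insert 25: 25 < 36 → go left; 25 > 15 → go right; 25 < 32 → go left; 25 > 20 → go right; 25 > 22 → go right. Place as right child of 22.
Insert 28: 28 < 36 → go left; 28 > 15 → go right; 28 < 32 → go left; 28 > 20 → go right; 28 > 22 → go right; 28 > 25 → go right. Place as right child of 25.
Insert 29: 29 < 36 → go left; 29 > 15 → go right; 29 < 32 → go left; 29 > 20 → go right; 29 > 22 → go right; 29 > 25 → go right; 29 > 28 → go right. Place as right child of 28.
Insert 34: 34 < 36 → go left; 34 > 15 → go right; 34 > 32 → go right. Place as right child of 32.
Insert 2: 2 < 36 → go left; 2 < 15 → go left; 2 < 3 → go left. Place as left child of 3.
Insert 38: 38 > 36 → go right. Place as right child of 36.
Insert 1: 1 < 36 → go left; 1 < 15 → go left; 1 < 3 → go left; 1 < 2 → go left. Place as left child of 2.
Insert 35: 35 < 36 → go left; 35 > 15 → go right; 35 > 32 → go right; 35 > 34 → go right. Place as right child of 34.

36 15 32 34 35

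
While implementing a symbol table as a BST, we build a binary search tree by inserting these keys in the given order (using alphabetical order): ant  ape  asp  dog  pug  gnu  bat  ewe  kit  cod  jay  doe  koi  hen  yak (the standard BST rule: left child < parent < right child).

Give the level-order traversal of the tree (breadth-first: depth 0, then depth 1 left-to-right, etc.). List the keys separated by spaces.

ant ape asp dog bat pug cod gnu yak doe ewe kit jay koi hen

Insert ant: tree is empty, so ant becomes the root.
Insert ape: ape > ant → go right. Place as right child of ant.
Insert asp: asp > ant → go right; asp > ape → go right. Place as right child of ape.
Insert dog: dog > ant → go right; dog > ape → go right; dog > asp → go right. Place as right child of asp.
Insert pug: pug > ant → go right; pug > ape → go right; pug > asp → go right; pug > dog → go right. Place as right child of dog.
Insert gnu: gnu > ant → go right; gnu > ape → go right; gnu > asp → go right; gnu > dog → go right; gnu < pug → go left. Place as left child of pug.
Insert bat: bat > ant → go right; bat > ape → go right; bat > asp → go right; bat < dog → go left. Place as left child of dog.
Insert ewe: ewe > ant → go right; ewe > ape → go right; ewe > asp → go right; ewe > dog → go right; ewe < pug → go left; ewe < gnu → go left. Place as left child of gnu.
Insert kit: kit > ant → go right; kit > ape → go right; kit > asp → go right; kit > dog → go right; kit < pug → go left; kit > gnu → go right. Place as right child of gnu.
Insert cod: cod > ant → go right; cod > ape → go right; cod > asp → go right; cod < dog → go left; cod > bat → go right. Place as right child of bat.
Insert jay: jay > ant → go right; jay > ape → go right; jay > asp → go right; jay > dog → go right; jay < pug → go left; jay > gnu → go right; jay < kit → go left. Place as left child of kit.
Insert doe: doe > ant → go right; doe > ape → go right; doe > asp → go right; doe < dog → go left; doe > bat → go right; doe > cod → go right. Place as right child of cod.
Insert koi: koi > ant → go right; koi > ape → go right; koi > asp → go right; koi > dog → go right; koi < pug → go left; koi > gnu → go right; koi > kit → go right. Place as right child of kit.
Insert hen: hen > ant → go right; hen > ape → go right; hen > asp → go right; hen > dog → go right; hen < pug → go left; hen > gnu → go right; hen < kit → go left; hen < jay → go left. Place as left child of jay.
Insert yak: yak > ant → go right; yak > ape → go right; yak > asp → go right; yak > dog → go right; yak > pug → go right. Place as right child of pug.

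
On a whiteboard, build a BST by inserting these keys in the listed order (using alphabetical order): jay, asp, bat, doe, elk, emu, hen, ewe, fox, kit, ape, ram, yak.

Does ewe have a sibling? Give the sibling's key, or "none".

none

jay: root
asp: left child of jay (depth 1)
bat: right child of asp (depth 2)
doe: right child of bat (depth 3)
elk: right child of doe (depth 4)
emu: right child of elk (depth 5)
hen: right child of emu (depth 6)
ewe: left child of hen (depth 7)
fox: right child of ewe (depth 8)
kit: right child of jay (depth 1)
ape: left child of asp (depth 2)
ram: right child of kit (depth 2)
yak: right child of ram (depth 3)

ewe's parent is hen, which has only one child.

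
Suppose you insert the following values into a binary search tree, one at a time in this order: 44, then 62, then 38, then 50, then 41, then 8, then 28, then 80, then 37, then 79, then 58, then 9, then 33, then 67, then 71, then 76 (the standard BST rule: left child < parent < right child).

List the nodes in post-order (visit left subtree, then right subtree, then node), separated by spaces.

Insert 44: tree is empty, so 44 becomes the root.
Insert 62: 62 > 44 → go right. Place as right child of 44.
Insert 38: 38 < 44 → go left. Place as left child of 44.
Insert 50: 50 > 44 → go right; 50 < 62 → go left. Place as left child of 62.
Insert 41: 41 < 44 → go left; 41 > 38 → go right. Place as right child of 38.
Insert 8: 8 < 44 → go left; 8 < 38 → go left. Place as left child of 38.
Insert 28: 28 < 44 → go left; 28 < 38 → go left; 28 > 8 → go right. Place as right child of 8.
Insert 80: 80 > 44 → go right; 80 > 62 → go right. Place as right child of 62.
Insert 37: 37 < 44 → go left; 37 < 38 → go left; 37 > 8 → go right; 37 > 28 → go right. Place as right child of 28.
Insert 79: 79 > 44 → go right; 79 > 62 → go right; 79 < 80 → go left. Place as left child of 80.
Insert 58: 58 > 44 → go right; 58 < 62 → go left; 58 > 50 → go right. Place as right child of 50.
Insert 9: 9 < 44 → go left; 9 < 38 → go left; 9 > 8 → go right; 9 < 28 → go left. Place as left child of 28.
Insert 33: 33 < 44 → go left; 33 < 38 → go left; 33 > 8 → go right; 33 > 28 → go right; 33 < 37 → go left. Place as left child of 37.
Insert 67: 67 > 44 → go right; 67 > 62 → go right; 67 < 80 → go left; 67 < 79 → go left. Place as left child of 79.
Insert 71: 71 > 44 → go right; 71 > 62 → go right; 71 < 80 → go left; 71 < 79 → go left; 71 > 67 → go right. Place as right child of 67.
Insert 76: 76 > 44 → go right; 76 > 62 → go right; 76 < 80 → go left; 76 < 79 → go left; 76 > 67 → go right; 76 > 71 → go right. Place as right child of 71.

9 33 37 28 8 41 38 58 50 76 71 67 79 80 62 44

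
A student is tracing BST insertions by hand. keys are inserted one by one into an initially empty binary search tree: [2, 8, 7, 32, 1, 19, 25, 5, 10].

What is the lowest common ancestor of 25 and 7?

2: root
8: right child of 2 (depth 1)
7: left child of 8 (depth 2)
32: right child of 8 (depth 2)
1: left child of 2 (depth 1)
19: left child of 32 (depth 3)
25: right child of 19 (depth 4)
5: left child of 7 (depth 3)
10: left child of 19 (depth 4)

Path to 25: 2 → 8 → 32 → 19 → 25
Path to 7: 2 → 8 → 7
The paths share a prefix ending at 8, then split left and right.

8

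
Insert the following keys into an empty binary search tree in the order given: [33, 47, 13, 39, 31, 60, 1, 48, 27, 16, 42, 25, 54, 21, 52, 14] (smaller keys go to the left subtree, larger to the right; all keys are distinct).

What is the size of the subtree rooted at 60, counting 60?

Resulting structure (node: left, right):
  33: L=13, R=47
  47: L=39, R=60
  13: L=1, R=31
  39: L=–, R=42
  31: L=27, R=–
  60: L=48, R=–
  1: L=–, R=–
  48: L=–, R=54
  27: L=16, R=–
  16: L=14, R=25
  42: L=–, R=–
  25: L=21, R=–
  54: L=52, R=–
  21: L=–, R=–
  52: L=–, R=–
  14: L=–, R=–

Subtree rooted at 60 contains: 60, 48, 54, 52 — 4 nodes.

4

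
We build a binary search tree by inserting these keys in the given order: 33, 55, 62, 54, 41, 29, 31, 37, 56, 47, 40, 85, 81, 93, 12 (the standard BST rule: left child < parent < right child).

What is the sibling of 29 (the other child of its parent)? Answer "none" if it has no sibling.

Insert 33: tree is empty, so 33 becomes the root.
Insert 55: 55 > 33 → go right. Place as right child of 33.
Insert 62: 62 > 33 → go right; 62 > 55 → go right. Place as right child of 55.
Insert 54: 54 > 33 → go right; 54 < 55 → go left. Place as left child of 55.
Insert 41: 41 > 33 → go right; 41 < 55 → go left; 41 < 54 → go left. Place as left child of 54.
Insert 29: 29 < 33 → go left. Place as left child of 33.
Insert 31: 31 < 33 → go left; 31 > 29 → go right. Place as right child of 29.
Insert 37: 37 > 33 → go right; 37 < 55 → go left; 37 < 54 → go left; 37 < 41 → go left. Place as left child of 41.
Insert 56: 56 > 33 → go right; 56 > 55 → go right; 56 < 62 → go left. Place as left child of 62.
Insert 47: 47 > 33 → go right; 47 < 55 → go left; 47 < 54 → go left; 47 > 41 → go right. Place as right child of 41.
Insert 40: 40 > 33 → go right; 40 < 55 → go left; 40 < 54 → go left; 40 < 41 → go left; 40 > 37 → go right. Place as right child of 37.
Insert 85: 85 > 33 → go right; 85 > 55 → go right; 85 > 62 → go right. Place as right child of 62.
Insert 81: 81 > 33 → go right; 81 > 55 → go right; 81 > 62 → go right; 81 < 85 → go left. Place as left child of 85.
Insert 93: 93 > 33 → go right; 93 > 55 → go right; 93 > 62 → go right; 93 > 85 → go right. Place as right child of 85.
Insert 12: 12 < 33 → go left; 12 < 29 → go left. Place as left child of 29.

29's parent is 33; the other child of 33 is 55.

55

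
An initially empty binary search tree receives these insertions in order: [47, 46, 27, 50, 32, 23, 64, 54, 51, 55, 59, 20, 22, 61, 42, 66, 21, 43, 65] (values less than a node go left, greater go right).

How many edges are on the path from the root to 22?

Insert 47: tree is empty, so 47 becomes the root.
Insert 46: 46 < 47 → go left. Place as left child of 47.
Insert 27: 27 < 47 → go left; 27 < 46 → go left. Place as left child of 46.
Insert 50: 50 > 47 → go right. Place as right child of 47.
Insert 32: 32 < 47 → go left; 32 < 46 → go left; 32 > 27 → go right. Place as right child of 27.
Insert 23: 23 < 47 → go left; 23 < 46 → go left; 23 < 27 → go left. Place as left child of 27.
Insert 64: 64 > 47 → go right; 64 > 50 → go right. Place as right child of 50.
Insert 54: 54 > 47 → go right; 54 > 50 → go right; 54 < 64 → go left. Place as left child of 64.
Insert 51: 51 > 47 → go right; 51 > 50 → go right; 51 < 64 → go left; 51 < 54 → go left. Place as left child of 54.
Insert 55: 55 > 47 → go right; 55 > 50 → go right; 55 < 64 → go left; 55 > 54 → go right. Place as right child of 54.
Insert 59: 59 > 47 → go right; 59 > 50 → go right; 59 < 64 → go left; 59 > 54 → go right; 59 > 55 → go right. Place as right child of 55.
Insert 20: 20 < 47 → go left; 20 < 46 → go left; 20 < 27 → go left; 20 < 23 → go left. Place as left child of 23.
Insert 22: 22 < 47 → go left; 22 < 46 → go left; 22 < 27 → go left; 22 < 23 → go left; 22 > 20 → go right. Place as right child of 20.
Insert 61: 61 > 47 → go right; 61 > 50 → go right; 61 < 64 → go left; 61 > 54 → go right; 61 > 55 → go right; 61 > 59 → go right. Place as right child of 59.
Insert 42: 42 < 47 → go left; 42 < 46 → go left; 42 > 27 → go right; 42 > 32 → go right. Place as right child of 32.
Insert 66: 66 > 47 → go right; 66 > 50 → go right; 66 > 64 → go right. Place as right child of 64.
Insert 21: 21 < 47 → go left; 21 < 46 → go left; 21 < 27 → go left; 21 < 23 → go left; 21 > 20 → go right; 21 < 22 → go left. Place as left child of 22.
Insert 43: 43 < 47 → go left; 43 < 46 → go left; 43 > 27 → go right; 43 > 32 → go right; 43 > 42 → go right. Place as right child of 42.
Insert 65: 65 > 47 → go right; 65 > 50 → go right; 65 > 64 → go right; 65 < 66 → go left. Place as left child of 66.

Path to 22: 47 → 46 → 27 → 23 → 20 → 22, which is 5 edges.

5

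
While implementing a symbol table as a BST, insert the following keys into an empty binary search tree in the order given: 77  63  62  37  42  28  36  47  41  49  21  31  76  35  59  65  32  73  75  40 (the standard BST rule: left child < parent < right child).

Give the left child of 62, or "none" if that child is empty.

Resulting structure (node: left, right):
  77: L=63, R=–
  63: L=62, R=76
  62: L=37, R=–
  37: L=28, R=42
  42: L=41, R=47
  28: L=21, R=36
  36: L=31, R=–
  47: L=–, R=49
  41: L=40, R=–
  49: L=–, R=59
  21: L=–, R=–
  31: L=–, R=35
  76: L=65, R=–
  35: L=32, R=–
  59: L=–, R=–
  65: L=–, R=73
  32: L=–, R=–
  73: L=–, R=75
  75: L=–, R=–
  40: L=–, R=–

37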